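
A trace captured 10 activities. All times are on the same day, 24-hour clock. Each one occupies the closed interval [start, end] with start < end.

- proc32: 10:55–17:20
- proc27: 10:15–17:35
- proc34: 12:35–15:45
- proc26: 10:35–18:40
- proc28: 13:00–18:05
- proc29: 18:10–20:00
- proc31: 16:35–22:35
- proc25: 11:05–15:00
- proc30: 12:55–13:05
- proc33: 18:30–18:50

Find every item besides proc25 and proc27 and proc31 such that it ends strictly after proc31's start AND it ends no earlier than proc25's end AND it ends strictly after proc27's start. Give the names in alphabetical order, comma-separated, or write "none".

proc26, proc28, proc29, proc32, proc33

Conditions: its end is strictly after proc31's start (X.end > 16:35) AND its end is no earlier than proc25's end (X.end >= 15:00) AND its end is strictly after proc27's start (X.end > 10:15).
proc26: end 18:40 > 16:35? ✓; end 18:40 >= 15:00? ✓; end 18:40 > 10:15? ✓ → yes.
proc28: end 18:05 > 16:35? ✓; end 18:05 >= 15:00? ✓; end 18:05 > 10:15? ✓ → yes.
proc29: end 20:00 > 16:35? ✓; end 20:00 >= 15:00? ✓; end 20:00 > 10:15? ✓ → yes.
proc30: end 13:05 > 16:35? ✗; end 13:05 >= 15:00? ✗; end 13:05 > 10:15? ✓ → no.
proc32: end 17:20 > 16:35? ✓; end 17:20 >= 15:00? ✓; end 17:20 > 10:15? ✓ → yes.
proc33: end 18:50 > 16:35? ✓; end 18:50 >= 15:00? ✓; end 18:50 > 10:15? ✓ → yes.
proc34: end 15:45 > 16:35? ✗; end 15:45 >= 15:00? ✓; end 15:45 > 10:15? ✓ → no.
Result: proc26, proc28, proc29, proc32, proc33.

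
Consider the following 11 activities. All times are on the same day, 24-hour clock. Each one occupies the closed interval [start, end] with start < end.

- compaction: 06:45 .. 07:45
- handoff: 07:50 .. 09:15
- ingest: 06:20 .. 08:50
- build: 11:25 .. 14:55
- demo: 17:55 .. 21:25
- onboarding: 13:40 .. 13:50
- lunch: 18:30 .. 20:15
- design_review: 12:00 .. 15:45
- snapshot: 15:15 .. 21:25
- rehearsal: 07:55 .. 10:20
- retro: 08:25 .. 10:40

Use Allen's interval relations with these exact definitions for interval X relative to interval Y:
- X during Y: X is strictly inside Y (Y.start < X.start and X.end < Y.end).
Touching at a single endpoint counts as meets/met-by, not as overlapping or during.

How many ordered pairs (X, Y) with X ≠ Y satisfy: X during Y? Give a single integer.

5

Checking all 110 ordered pairs for relation 'during'; matching pairs in alphabetical order:
(compaction, ingest): compaction during ingest ✓
(lunch, demo): lunch during demo ✓
(lunch, snapshot): lunch during snapshot ✓
(onboarding, build): onboarding during build ✓
(onboarding, design_review): onboarding during design_review ✓
Count: 5.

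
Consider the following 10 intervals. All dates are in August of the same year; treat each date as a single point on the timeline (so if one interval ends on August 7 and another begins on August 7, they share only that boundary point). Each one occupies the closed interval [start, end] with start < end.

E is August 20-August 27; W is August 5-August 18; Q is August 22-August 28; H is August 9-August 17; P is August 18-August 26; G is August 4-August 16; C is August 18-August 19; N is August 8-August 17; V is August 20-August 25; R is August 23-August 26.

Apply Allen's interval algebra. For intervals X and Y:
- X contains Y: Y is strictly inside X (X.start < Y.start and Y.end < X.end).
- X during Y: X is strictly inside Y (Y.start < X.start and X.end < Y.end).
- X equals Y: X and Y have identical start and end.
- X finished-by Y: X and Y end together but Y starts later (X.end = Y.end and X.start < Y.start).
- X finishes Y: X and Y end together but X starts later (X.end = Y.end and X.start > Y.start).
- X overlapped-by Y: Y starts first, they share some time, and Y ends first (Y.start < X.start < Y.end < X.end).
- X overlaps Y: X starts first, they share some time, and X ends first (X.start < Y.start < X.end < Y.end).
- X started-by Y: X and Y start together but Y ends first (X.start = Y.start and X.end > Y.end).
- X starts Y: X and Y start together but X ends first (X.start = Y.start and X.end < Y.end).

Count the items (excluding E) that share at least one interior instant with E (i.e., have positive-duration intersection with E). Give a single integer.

4

Target E = [August 20, August 27].
C [August 18, August 19] → before → no.
G [August 4, August 16] → before → no.
H [August 9, August 17] → before → no.
N [August 8, August 17] → before → no.
P [August 18, August 26] → overlaps → counts.
Q [August 22, August 28] → overlapped-by → counts.
R [August 23, August 26] → during → counts.
V [August 20, August 25] → starts → counts.
W [August 5, August 18] → before → no.
Total: 4.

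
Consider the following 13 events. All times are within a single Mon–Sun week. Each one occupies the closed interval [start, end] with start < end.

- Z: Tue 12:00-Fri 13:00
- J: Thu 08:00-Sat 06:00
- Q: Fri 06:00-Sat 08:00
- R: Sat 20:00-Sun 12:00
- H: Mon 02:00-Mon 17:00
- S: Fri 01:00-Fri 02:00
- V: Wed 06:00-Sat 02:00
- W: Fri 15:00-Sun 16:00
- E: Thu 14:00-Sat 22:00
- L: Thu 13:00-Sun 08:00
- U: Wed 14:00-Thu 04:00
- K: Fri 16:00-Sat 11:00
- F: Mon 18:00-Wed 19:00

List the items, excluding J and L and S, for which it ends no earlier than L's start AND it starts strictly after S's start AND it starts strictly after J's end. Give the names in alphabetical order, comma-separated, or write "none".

R

Conditions: its end is no earlier than L's start (X.end >= Thu 13:00) AND its start is strictly after S's start (X.start > Fri 01:00) AND its start is strictly after J's end (X.start > Sat 06:00).
E: end Sat 22:00 >= Thu 13:00? ✓; start Thu 14:00 > Fri 01:00? ✗; start Thu 14:00 > Sat 06:00? ✗ → no.
F: end Wed 19:00 >= Thu 13:00? ✗; start Mon 18:00 > Fri 01:00? ✗; start Mon 18:00 > Sat 06:00? ✗ → no.
H: end Mon 17:00 >= Thu 13:00? ✗; start Mon 02:00 > Fri 01:00? ✗; start Mon 02:00 > Sat 06:00? ✗ → no.
K: end Sat 11:00 >= Thu 13:00? ✓; start Fri 16:00 > Fri 01:00? ✓; start Fri 16:00 > Sat 06:00? ✗ → no.
Q: end Sat 08:00 >= Thu 13:00? ✓; start Fri 06:00 > Fri 01:00? ✓; start Fri 06:00 > Sat 06:00? ✗ → no.
R: end Sun 12:00 >= Thu 13:00? ✓; start Sat 20:00 > Fri 01:00? ✓; start Sat 20:00 > Sat 06:00? ✓ → yes.
U: end Thu 04:00 >= Thu 13:00? ✗; start Wed 14:00 > Fri 01:00? ✗; start Wed 14:00 > Sat 06:00? ✗ → no.
V: end Sat 02:00 >= Thu 13:00? ✓; start Wed 06:00 > Fri 01:00? ✗; start Wed 06:00 > Sat 06:00? ✗ → no.
W: end Sun 16:00 >= Thu 13:00? ✓; start Fri 15:00 > Fri 01:00? ✓; start Fri 15:00 > Sat 06:00? ✗ → no.
Z: end Fri 13:00 >= Thu 13:00? ✓; start Tue 12:00 > Fri 01:00? ✗; start Tue 12:00 > Sat 06:00? ✗ → no.
Result: R.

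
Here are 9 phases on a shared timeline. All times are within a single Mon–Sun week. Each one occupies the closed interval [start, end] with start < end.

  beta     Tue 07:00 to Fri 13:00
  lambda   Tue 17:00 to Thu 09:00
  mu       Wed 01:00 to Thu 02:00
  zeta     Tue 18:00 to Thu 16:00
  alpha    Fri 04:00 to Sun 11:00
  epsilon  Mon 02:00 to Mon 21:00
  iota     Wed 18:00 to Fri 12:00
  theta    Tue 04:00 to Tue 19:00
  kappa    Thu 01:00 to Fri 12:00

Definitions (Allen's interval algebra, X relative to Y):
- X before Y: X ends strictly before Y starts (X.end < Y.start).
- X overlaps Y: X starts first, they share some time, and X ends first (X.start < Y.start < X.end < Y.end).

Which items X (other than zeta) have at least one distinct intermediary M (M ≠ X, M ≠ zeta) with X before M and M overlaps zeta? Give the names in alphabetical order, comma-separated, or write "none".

Target zeta = [Tue 18:00, Thu 16:00].
Intermediaries M with M overlaps zeta: lambda, theta.
Via lambda — items with X before lambda: epsilon.
Via theta — items with X before theta: epsilon.
Union: epsilon.

epsilon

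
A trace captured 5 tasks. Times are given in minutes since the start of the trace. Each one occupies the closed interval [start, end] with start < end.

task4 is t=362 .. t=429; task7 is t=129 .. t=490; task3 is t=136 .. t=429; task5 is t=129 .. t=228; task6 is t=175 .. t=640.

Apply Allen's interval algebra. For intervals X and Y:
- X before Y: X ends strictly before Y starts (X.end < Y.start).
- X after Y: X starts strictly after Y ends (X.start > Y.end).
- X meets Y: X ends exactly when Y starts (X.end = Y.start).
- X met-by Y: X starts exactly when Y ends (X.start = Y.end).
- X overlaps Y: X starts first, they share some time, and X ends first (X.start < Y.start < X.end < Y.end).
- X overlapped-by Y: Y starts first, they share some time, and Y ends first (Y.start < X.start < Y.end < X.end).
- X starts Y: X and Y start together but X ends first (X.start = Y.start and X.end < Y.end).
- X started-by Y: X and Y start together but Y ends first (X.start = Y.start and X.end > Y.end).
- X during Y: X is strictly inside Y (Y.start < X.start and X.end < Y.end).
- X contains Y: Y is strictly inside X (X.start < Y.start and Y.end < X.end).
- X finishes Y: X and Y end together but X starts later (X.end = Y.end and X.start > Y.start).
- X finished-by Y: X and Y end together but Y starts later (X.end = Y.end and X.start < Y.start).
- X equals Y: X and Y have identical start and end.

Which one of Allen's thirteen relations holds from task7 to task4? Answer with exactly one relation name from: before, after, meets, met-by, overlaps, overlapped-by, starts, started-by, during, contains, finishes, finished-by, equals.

contains

task7 = [t=129, t=490]; task4 = [t=362, t=429].
Compare endpoints: task7.start < task4.start, task7.start < task4.end, task7.end > task4.start, task7.end > task4.end.
That pattern is 'contains'.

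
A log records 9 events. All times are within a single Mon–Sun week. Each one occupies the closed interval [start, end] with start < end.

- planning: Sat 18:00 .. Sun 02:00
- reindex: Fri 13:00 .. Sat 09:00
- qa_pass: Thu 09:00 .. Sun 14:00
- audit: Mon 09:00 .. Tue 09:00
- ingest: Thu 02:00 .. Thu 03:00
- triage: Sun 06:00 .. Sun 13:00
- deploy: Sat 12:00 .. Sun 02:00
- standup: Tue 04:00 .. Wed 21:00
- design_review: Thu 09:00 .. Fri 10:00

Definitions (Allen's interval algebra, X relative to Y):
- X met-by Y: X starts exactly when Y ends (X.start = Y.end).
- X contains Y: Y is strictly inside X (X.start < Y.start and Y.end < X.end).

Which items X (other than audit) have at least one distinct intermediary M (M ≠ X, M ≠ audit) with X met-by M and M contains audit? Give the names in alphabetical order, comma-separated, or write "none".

Target audit = [Mon 09:00, Tue 09:00].
Intermediaries M with M contains audit: none.
Union: none.

none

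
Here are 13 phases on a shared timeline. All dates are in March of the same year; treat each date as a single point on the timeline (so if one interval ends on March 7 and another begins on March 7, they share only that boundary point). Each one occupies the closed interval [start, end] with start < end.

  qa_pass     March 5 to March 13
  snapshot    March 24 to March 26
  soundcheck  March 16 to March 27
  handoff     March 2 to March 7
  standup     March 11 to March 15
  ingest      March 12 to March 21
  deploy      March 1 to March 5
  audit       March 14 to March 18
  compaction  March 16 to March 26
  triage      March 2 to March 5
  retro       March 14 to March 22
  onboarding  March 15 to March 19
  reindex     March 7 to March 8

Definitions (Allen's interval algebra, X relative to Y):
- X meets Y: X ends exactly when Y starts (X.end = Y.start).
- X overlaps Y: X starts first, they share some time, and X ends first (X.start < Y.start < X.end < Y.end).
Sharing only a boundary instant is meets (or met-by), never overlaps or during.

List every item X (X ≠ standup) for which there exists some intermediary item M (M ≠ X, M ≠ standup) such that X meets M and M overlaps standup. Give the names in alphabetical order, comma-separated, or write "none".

Target standup = [March 11, March 15].
Intermediaries M with M overlaps standup: qa_pass.
Via qa_pass — items with X meets qa_pass: deploy, triage.
Union: deploy, triage.

deploy, triage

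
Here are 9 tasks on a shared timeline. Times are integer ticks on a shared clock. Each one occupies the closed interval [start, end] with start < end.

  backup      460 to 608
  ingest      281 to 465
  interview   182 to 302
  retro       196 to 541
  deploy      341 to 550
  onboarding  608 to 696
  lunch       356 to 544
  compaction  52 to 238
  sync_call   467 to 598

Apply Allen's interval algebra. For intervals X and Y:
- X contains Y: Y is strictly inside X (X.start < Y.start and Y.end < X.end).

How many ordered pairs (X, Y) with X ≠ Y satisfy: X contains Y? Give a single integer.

Checking all 72 ordered pairs for relation 'contains'; matching pairs in alphabetical order:
(backup, sync_call): backup contains sync_call ✓
(deploy, lunch): deploy contains lunch ✓
(retro, ingest): retro contains ingest ✓
Count: 3.

3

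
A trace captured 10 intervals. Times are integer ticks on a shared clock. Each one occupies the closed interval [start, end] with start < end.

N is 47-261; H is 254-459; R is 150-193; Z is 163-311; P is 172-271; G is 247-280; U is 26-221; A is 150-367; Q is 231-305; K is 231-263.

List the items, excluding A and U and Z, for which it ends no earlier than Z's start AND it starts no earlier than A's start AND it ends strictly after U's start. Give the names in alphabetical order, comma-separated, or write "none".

G, H, K, P, Q, R

Conditions: its end is no earlier than Z's start (X.end >= 163) AND its start is no earlier than A's start (X.start >= 150) AND its end is strictly after U's start (X.end > 26).
G: end 280 >= 163? ✓; start 247 >= 150? ✓; end 280 > 26? ✓ → yes.
H: end 459 >= 163? ✓; start 254 >= 150? ✓; end 459 > 26? ✓ → yes.
K: end 263 >= 163? ✓; start 231 >= 150? ✓; end 263 > 26? ✓ → yes.
N: end 261 >= 163? ✓; start 47 >= 150? ✗; end 261 > 26? ✓ → no.
P: end 271 >= 163? ✓; start 172 >= 150? ✓; end 271 > 26? ✓ → yes.
Q: end 305 >= 163? ✓; start 231 >= 150? ✓; end 305 > 26? ✓ → yes.
R: end 193 >= 163? ✓; start 150 >= 150? ✓; end 193 > 26? ✓ → yes.
Result: G, H, K, P, Q, R.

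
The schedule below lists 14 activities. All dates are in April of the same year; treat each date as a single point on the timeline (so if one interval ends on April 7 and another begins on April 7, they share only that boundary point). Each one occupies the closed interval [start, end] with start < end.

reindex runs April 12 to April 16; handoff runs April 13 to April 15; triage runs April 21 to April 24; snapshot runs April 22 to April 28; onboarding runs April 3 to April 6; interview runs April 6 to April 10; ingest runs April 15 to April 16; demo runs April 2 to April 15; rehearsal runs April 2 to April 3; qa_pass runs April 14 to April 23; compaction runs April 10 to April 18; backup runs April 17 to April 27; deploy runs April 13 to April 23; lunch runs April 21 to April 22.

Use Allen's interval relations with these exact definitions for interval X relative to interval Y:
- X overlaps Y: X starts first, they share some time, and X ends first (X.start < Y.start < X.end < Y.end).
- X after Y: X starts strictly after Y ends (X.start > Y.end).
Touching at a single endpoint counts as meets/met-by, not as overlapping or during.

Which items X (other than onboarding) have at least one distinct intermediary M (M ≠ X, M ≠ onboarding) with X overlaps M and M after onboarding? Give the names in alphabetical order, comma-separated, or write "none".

backup, compaction, demo, deploy, handoff, qa_pass, reindex, triage

Target onboarding = [April 3, April 6].
Intermediaries M with M after onboarding: backup, compaction, deploy, handoff, ingest, lunch, qa_pass, reindex, snapshot, triage.
Via backup — items with X overlaps backup: compaction, deploy, qa_pass.
Via compaction — items with X overlaps compaction: demo.
Via deploy — items with X overlaps deploy: compaction, demo, reindex.
Via handoff — items with X overlaps handoff: none.
Via ingest — items with X overlaps ingest: none.
Via lunch — items with X overlaps lunch: none.
Via qa_pass — items with X overlaps qa_pass: compaction, demo, handoff, reindex.
Via reindex — items with X overlaps reindex: demo.
Via snapshot — items with X overlaps snapshot: backup, deploy, qa_pass, triage.
Via triage — items with X overlaps triage: deploy, qa_pass.
Union: backup, compaction, demo, deploy, handoff, qa_pass, reindex, triage.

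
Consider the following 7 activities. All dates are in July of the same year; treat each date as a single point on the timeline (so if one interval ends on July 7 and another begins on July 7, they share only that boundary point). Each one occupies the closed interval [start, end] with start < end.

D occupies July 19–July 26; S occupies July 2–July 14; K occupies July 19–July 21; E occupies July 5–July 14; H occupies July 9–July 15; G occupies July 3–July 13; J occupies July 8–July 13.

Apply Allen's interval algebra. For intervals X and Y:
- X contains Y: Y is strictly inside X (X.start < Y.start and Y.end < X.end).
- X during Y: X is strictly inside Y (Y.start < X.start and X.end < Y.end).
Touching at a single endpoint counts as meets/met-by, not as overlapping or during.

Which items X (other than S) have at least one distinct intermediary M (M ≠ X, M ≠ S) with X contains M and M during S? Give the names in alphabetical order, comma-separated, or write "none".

E

Target S = [July 2, July 14].
Intermediaries M with M during S: G, J.
Via G — items with X contains G: none.
Via J — items with X contains J: E.
Union: E.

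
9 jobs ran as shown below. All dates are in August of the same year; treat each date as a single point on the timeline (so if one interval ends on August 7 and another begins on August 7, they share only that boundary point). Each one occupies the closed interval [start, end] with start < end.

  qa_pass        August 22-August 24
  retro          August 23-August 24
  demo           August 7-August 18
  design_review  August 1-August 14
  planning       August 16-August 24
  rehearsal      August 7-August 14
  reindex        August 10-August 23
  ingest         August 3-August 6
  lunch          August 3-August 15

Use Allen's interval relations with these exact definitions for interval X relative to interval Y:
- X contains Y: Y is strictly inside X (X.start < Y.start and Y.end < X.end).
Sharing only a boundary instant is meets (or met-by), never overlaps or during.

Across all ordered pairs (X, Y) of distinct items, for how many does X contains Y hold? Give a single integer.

2

Checking all 72 ordered pairs for relation 'contains'; matching pairs in alphabetical order:
(design_review, ingest): design_review contains ingest ✓
(lunch, rehearsal): lunch contains rehearsal ✓
Count: 2.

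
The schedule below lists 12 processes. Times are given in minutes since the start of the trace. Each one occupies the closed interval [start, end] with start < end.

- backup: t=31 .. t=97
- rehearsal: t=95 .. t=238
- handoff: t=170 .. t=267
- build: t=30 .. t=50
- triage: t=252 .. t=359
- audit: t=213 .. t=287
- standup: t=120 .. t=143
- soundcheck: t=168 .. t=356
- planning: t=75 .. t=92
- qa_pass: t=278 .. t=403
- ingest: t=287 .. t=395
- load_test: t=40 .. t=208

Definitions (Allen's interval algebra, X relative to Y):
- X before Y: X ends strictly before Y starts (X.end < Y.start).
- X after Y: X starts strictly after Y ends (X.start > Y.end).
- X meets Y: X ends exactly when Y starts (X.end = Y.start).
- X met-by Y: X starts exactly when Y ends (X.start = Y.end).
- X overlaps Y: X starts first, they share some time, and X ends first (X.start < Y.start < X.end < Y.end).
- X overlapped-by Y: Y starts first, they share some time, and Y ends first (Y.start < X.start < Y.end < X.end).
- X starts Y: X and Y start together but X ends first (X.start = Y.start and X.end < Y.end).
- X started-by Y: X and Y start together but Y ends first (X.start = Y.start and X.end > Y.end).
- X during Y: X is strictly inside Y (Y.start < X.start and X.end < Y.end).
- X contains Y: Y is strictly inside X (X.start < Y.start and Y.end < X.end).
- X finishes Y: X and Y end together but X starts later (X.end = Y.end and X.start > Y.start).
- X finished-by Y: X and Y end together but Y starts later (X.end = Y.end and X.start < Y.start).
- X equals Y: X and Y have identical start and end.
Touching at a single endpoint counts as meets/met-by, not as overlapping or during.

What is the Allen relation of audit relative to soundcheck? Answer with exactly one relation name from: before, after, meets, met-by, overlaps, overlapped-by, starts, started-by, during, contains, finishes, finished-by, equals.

audit = [t=213, t=287]; soundcheck = [t=168, t=356].
Compare endpoints: audit.start > soundcheck.start, audit.start < soundcheck.end, audit.end > soundcheck.start, audit.end < soundcheck.end.
That pattern is 'during'.

during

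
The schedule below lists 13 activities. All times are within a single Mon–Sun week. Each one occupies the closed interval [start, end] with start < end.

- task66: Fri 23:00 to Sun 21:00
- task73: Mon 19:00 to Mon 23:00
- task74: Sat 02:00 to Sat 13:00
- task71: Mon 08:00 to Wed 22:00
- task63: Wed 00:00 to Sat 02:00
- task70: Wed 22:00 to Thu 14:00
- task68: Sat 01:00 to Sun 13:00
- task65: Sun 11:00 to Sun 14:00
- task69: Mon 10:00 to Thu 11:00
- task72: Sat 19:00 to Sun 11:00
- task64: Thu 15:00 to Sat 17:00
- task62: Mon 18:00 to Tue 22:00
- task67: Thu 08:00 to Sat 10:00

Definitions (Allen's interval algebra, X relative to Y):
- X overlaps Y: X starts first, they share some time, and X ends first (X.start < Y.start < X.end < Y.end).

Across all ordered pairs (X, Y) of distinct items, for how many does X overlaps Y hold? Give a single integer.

Checking all 156 ordered pairs for relation 'overlaps'; matching pairs in alphabetical order:
(task63, task64): task63 overlaps task64 ✓
(task63, task66): task63 overlaps task66 ✓
(task63, task67): task63 overlaps task67 ✓
(task63, task68): task63 overlaps task68 ✓
(task64, task66): task64 overlaps task66 ✓
(task64, task68): task64 overlaps task68 ✓
(task67, task64): task67 overlaps task64 ✓
(task67, task66): task67 overlaps task66 ✓
(task67, task68): task67 overlaps task68 ✓
(task67, task74): task67 overlaps task74 ✓
(task68, task65): task68 overlaps task65 ✓
(task69, task63): task69 overlaps task63 ✓
(task69, task67): task69 overlaps task67 ✓
(task69, task70): task69 overlaps task70 ✓
(task70, task67): task70 overlaps task67 ✓
(task71, task63): task71 overlaps task63 ✓
(task71, task69): task71 overlaps task69 ✓
Count: 17.

17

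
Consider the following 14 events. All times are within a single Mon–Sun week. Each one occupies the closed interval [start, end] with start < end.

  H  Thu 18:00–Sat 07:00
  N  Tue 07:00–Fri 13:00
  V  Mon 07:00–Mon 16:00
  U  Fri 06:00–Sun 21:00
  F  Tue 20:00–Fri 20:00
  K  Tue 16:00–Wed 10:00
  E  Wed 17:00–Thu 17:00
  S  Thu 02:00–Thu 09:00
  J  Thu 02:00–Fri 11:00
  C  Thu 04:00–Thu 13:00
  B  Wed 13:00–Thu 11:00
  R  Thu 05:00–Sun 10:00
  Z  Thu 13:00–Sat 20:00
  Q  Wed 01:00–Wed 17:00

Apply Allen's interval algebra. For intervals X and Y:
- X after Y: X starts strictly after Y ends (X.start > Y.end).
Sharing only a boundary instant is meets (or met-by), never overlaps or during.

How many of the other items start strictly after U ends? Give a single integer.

0

Target U = [Fri 06:00, Sun 21:00].
B [Wed 13:00, Thu 11:00] → before → no.
C [Thu 04:00, Thu 13:00] → before → no.
E [Wed 17:00, Thu 17:00] → before → no.
F [Tue 20:00, Fri 20:00] → overlaps → no.
H [Thu 18:00, Sat 07:00] → overlaps → no.
J [Thu 02:00, Fri 11:00] → overlaps → no.
K [Tue 16:00, Wed 10:00] → before → no.
N [Tue 07:00, Fri 13:00] → overlaps → no.
Q [Wed 01:00, Wed 17:00] → before → no.
R [Thu 05:00, Sun 10:00] → overlaps → no.
S [Thu 02:00, Thu 09:00] → before → no.
V [Mon 07:00, Mon 16:00] → before → no.
Z [Thu 13:00, Sat 20:00] → overlaps → no.
Total: 0.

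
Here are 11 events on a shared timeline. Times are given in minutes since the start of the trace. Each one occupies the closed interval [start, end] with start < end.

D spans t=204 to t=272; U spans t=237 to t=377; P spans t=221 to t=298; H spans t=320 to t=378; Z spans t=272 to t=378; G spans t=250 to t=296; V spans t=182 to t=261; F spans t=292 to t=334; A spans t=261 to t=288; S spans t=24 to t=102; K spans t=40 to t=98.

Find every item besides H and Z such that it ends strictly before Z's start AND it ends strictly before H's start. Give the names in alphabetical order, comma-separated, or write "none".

Conditions: its end is strictly before Z's start (X.end < t=272) AND its end is strictly before H's start (X.end < t=320).
A: end t=288 < t=272? ✗; end t=288 < t=320? ✓ → no.
D: end t=272 < t=272? ✗; end t=272 < t=320? ✓ → no.
F: end t=334 < t=272? ✗; end t=334 < t=320? ✗ → no.
G: end t=296 < t=272? ✗; end t=296 < t=320? ✓ → no.
K: end t=98 < t=272? ✓; end t=98 < t=320? ✓ → yes.
P: end t=298 < t=272? ✗; end t=298 < t=320? ✓ → no.
S: end t=102 < t=272? ✓; end t=102 < t=320? ✓ → yes.
U: end t=377 < t=272? ✗; end t=377 < t=320? ✗ → no.
V: end t=261 < t=272? ✓; end t=261 < t=320? ✓ → yes.
Result: K, S, V.

K, S, V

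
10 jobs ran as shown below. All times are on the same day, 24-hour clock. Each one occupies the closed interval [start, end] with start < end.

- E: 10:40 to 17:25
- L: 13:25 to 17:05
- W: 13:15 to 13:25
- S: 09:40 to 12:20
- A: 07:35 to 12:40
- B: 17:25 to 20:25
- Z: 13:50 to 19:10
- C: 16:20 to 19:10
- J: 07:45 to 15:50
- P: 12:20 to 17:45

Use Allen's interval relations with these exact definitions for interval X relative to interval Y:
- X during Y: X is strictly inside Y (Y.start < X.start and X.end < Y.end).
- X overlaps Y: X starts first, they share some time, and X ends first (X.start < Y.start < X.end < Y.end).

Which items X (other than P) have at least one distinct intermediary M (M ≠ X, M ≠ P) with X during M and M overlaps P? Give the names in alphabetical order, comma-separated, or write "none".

L, S, W

Target P = [12:20, 17:45].
Intermediaries M with M overlaps P: A, E, J.
Via A — items with X during A: S.
Via E — items with X during E: L, W.
Via J — items with X during J: S, W.
Union: L, S, W.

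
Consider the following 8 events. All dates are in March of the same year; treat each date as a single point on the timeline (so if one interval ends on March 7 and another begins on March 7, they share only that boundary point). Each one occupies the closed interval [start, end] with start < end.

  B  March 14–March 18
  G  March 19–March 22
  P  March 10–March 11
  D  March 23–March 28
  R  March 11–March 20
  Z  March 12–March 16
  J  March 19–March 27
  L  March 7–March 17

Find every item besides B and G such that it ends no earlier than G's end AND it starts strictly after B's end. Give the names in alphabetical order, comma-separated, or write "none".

D, J

Conditions: its end is no earlier than G's end (X.end >= March 22) AND its start is strictly after B's end (X.start > March 18).
D: end March 28 >= March 22? ✓; start March 23 > March 18? ✓ → yes.
J: end March 27 >= March 22? ✓; start March 19 > March 18? ✓ → yes.
L: end March 17 >= March 22? ✗; start March 7 > March 18? ✗ → no.
P: end March 11 >= March 22? ✗; start March 10 > March 18? ✗ → no.
R: end March 20 >= March 22? ✗; start March 11 > March 18? ✗ → no.
Z: end March 16 >= March 22? ✗; start March 12 > March 18? ✗ → no.
Result: D, J.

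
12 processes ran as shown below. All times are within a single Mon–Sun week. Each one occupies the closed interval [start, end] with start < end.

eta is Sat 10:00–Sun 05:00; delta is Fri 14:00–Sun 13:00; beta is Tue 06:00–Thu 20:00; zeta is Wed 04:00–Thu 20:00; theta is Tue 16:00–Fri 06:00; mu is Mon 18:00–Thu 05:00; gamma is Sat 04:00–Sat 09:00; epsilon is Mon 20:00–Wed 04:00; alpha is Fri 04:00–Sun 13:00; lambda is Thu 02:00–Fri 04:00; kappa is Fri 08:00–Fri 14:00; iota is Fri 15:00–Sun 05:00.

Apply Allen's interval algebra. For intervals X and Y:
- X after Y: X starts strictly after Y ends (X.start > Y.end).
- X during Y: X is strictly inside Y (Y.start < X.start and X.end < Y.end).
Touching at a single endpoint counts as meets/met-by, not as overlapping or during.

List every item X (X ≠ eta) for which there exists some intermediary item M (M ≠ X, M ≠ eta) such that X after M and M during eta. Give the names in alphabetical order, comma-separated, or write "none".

none

Target eta = [Sat 10:00, Sun 05:00].
Intermediaries M with M during eta: none.
Union: none.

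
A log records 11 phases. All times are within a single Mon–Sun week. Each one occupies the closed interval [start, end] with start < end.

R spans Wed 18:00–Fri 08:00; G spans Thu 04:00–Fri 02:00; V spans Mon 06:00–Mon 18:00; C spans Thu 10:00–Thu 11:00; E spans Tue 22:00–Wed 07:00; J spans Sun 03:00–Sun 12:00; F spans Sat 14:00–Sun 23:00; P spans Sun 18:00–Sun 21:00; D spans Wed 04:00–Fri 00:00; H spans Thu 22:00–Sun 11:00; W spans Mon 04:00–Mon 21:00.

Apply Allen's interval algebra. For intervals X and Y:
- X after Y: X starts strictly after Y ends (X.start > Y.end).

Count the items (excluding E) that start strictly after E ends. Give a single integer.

Target E = [Tue 22:00, Wed 07:00].
C [Thu 10:00, Thu 11:00] → after → counts.
D [Wed 04:00, Fri 00:00] → overlapped-by → no.
F [Sat 14:00, Sun 23:00] → after → counts.
G [Thu 04:00, Fri 02:00] → after → counts.
H [Thu 22:00, Sun 11:00] → after → counts.
J [Sun 03:00, Sun 12:00] → after → counts.
P [Sun 18:00, Sun 21:00] → after → counts.
R [Wed 18:00, Fri 08:00] → after → counts.
V [Mon 06:00, Mon 18:00] → before → no.
W [Mon 04:00, Mon 21:00] → before → no.
Total: 7.

7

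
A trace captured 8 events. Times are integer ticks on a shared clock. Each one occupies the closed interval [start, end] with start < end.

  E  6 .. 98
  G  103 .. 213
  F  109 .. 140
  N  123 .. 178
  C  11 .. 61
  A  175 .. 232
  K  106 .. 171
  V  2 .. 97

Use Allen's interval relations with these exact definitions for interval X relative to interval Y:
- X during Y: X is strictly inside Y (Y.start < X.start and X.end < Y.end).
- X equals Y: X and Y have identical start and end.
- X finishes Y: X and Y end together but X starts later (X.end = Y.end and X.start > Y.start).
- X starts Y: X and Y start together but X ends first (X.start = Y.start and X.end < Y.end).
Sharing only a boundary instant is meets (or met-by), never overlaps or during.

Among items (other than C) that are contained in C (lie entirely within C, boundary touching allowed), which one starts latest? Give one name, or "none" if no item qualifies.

none

Target C = [11, 61].
A [175, 232] → after → excluded.
E [6, 98] → contains → excluded.
F [109, 140] → after → excluded.
G [103, 213] → after → excluded.
K [106, 171] → after → excluded.
N [123, 178] → after → excluded.
V [2, 97] → contains → excluded.
No candidates → none.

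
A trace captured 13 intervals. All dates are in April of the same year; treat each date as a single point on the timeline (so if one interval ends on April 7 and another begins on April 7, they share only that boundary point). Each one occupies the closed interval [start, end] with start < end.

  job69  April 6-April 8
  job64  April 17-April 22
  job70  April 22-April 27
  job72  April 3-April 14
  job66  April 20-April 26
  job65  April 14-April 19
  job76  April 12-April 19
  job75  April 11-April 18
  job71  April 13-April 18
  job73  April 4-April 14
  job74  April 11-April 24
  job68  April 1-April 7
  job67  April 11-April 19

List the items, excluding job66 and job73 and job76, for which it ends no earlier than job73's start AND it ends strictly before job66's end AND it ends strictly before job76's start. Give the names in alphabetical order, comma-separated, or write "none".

Conditions: its end is no earlier than job73's start (X.end >= April 4) AND its end is strictly before job66's end (X.end < April 26) AND its end is strictly before job76's start (X.end < April 12).
job64: end April 22 >= April 4? ✓; end April 22 < April 26? ✓; end April 22 < April 12? ✗ → no.
job65: end April 19 >= April 4? ✓; end April 19 < April 26? ✓; end April 19 < April 12? ✗ → no.
job67: end April 19 >= April 4? ✓; end April 19 < April 26? ✓; end April 19 < April 12? ✗ → no.
job68: end April 7 >= April 4? ✓; end April 7 < April 26? ✓; end April 7 < April 12? ✓ → yes.
job69: end April 8 >= April 4? ✓; end April 8 < April 26? ✓; end April 8 < April 12? ✓ → yes.
job70: end April 27 >= April 4? ✓; end April 27 < April 26? ✗; end April 27 < April 12? ✗ → no.
job71: end April 18 >= April 4? ✓; end April 18 < April 26? ✓; end April 18 < April 12? ✗ → no.
job72: end April 14 >= April 4? ✓; end April 14 < April 26? ✓; end April 14 < April 12? ✗ → no.
job74: end April 24 >= April 4? ✓; end April 24 < April 26? ✓; end April 24 < April 12? ✗ → no.
job75: end April 18 >= April 4? ✓; end April 18 < April 26? ✓; end April 18 < April 12? ✗ → no.
Result: job68, job69.

job68, job69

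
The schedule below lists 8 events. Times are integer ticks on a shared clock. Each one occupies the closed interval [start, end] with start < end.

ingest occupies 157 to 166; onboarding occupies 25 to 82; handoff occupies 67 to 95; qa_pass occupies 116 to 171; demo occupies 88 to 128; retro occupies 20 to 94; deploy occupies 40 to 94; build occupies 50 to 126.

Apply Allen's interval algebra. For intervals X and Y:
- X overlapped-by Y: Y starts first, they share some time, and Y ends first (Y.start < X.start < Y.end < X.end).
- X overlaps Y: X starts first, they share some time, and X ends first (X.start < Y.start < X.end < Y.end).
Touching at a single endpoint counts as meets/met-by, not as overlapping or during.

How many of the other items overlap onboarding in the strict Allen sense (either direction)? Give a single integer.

Target onboarding = [25, 82].
build [50, 126] → overlapped-by → counts.
demo [88, 128] → after → no.
deploy [40, 94] → overlapped-by → counts.
handoff [67, 95] → overlapped-by → counts.
ingest [157, 166] → after → no.
qa_pass [116, 171] → after → no.
retro [20, 94] → contains → no.
Total: 3.

3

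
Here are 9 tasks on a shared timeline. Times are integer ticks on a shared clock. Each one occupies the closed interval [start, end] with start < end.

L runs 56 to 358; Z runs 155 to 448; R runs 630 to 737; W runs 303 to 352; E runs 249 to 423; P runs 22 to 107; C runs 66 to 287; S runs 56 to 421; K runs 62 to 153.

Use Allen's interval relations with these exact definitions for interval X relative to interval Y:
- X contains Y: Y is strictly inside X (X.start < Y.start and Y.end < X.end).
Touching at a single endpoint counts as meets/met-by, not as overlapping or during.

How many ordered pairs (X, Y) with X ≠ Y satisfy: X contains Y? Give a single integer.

9

Checking all 72 ordered pairs for relation 'contains'; matching pairs in alphabetical order:
(E, W): E contains W ✓
(L, C): L contains C ✓
(L, K): L contains K ✓
(L, W): L contains W ✓
(S, C): S contains C ✓
(S, K): S contains K ✓
(S, W): S contains W ✓
(Z, E): Z contains E ✓
(Z, W): Z contains W ✓
Count: 9.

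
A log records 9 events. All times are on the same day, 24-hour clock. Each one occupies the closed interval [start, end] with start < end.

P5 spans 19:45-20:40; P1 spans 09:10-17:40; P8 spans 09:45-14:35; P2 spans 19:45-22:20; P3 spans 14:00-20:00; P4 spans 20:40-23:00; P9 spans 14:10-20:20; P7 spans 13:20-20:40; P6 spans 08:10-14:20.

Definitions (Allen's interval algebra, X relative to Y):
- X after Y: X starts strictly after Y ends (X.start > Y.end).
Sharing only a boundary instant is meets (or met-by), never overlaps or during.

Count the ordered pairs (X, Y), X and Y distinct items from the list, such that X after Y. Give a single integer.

11

Checking all 72 ordered pairs for relation 'after'; matching pairs in alphabetical order:
(P2, P1): P2 after P1 ✓
(P2, P6): P2 after P6 ✓
(P2, P8): P2 after P8 ✓
(P4, P1): P4 after P1 ✓
(P4, P3): P4 after P3 ✓
(P4, P6): P4 after P6 ✓
(P4, P8): P4 after P8 ✓
(P4, P9): P4 after P9 ✓
(P5, P1): P5 after P1 ✓
(P5, P6): P5 after P6 ✓
(P5, P8): P5 after P8 ✓
Count: 11.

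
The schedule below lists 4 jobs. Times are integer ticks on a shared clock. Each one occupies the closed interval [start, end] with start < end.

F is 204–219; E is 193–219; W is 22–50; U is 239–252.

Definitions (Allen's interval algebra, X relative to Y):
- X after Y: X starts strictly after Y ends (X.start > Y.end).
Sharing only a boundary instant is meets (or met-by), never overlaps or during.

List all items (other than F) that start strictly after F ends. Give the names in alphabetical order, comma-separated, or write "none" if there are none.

Target F = [204, 219].
E [193, 219] → finished-by → no.
U [239, 252] → after → yes.
W [22, 50] → before → no.
Result: U.

U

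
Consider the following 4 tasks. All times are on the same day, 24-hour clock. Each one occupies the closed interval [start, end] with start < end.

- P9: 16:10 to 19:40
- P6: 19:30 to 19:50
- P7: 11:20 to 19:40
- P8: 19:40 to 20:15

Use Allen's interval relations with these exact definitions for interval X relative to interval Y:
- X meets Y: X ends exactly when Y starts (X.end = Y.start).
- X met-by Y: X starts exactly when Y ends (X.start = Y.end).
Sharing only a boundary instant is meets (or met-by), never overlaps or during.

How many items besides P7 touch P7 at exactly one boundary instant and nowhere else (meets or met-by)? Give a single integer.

Target P7 = [11:20, 19:40].
P6 [19:30, 19:50] → overlapped-by → no.
P8 [19:40, 20:15] → met-by → counts.
P9 [16:10, 19:40] → finishes → no.
Total: 1.

1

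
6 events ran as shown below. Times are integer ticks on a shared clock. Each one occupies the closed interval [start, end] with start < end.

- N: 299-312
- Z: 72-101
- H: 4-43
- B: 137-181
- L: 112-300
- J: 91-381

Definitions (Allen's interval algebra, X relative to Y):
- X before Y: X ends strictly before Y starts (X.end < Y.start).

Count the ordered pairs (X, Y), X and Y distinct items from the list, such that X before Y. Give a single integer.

9

Checking all 30 ordered pairs for relation 'before'; matching pairs in alphabetical order:
(B, N): B before N ✓
(H, B): H before B ✓
(H, J): H before J ✓
(H, L): H before L ✓
(H, N): H before N ✓
(H, Z): H before Z ✓
(Z, B): Z before B ✓
(Z, L): Z before L ✓
(Z, N): Z before N ✓
Count: 9.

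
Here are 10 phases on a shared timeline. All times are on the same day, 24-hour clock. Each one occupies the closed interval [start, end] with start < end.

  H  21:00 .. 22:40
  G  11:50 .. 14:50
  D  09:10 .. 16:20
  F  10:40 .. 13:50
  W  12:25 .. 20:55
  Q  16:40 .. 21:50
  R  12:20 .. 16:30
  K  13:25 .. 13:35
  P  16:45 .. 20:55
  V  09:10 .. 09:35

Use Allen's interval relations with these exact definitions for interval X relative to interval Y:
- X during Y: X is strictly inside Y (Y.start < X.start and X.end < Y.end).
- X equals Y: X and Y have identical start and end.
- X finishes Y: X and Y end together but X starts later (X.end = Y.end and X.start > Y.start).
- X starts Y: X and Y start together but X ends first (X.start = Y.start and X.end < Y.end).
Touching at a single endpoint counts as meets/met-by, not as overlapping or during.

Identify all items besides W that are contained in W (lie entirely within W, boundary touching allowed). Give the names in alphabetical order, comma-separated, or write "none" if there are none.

K, P

Target W = [12:25, 20:55].
D [09:10, 16:20] → overlaps → no.
F [10:40, 13:50] → overlaps → no.
G [11:50, 14:50] → overlaps → no.
H [21:00, 22:40] → after → no.
K [13:25, 13:35] → during → yes.
P [16:45, 20:55] → finishes → yes.
Q [16:40, 21:50] → overlapped-by → no.
R [12:20, 16:30] → overlaps → no.
V [09:10, 09:35] → before → no.
Result: K, P.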